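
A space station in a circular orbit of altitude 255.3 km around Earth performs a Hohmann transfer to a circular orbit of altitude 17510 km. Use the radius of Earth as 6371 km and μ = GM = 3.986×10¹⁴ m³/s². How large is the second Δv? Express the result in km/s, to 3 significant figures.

Δv ≈ 1.39 km/s

r₁ = 6371 + 255.3 = 6626.3 km = 6.6263×10⁶ m.
r₂ = 6371 + 17510 = 23881 km = 2.3881×10⁷ m.
Transfer ellipse a_t = (r₁ + r₂)/2 = 1.525×10⁷ m.
At r₁: circular v_c1 = √(μ/r₁) = 7756 m/s; transfer-perigee v_p = √[μ(2/r₁ − 1/a_t)] = 9704 m/s.
At r₂: circular v_c2 = √(μ/r₂) = 4085 m/s; transfer-apogee v_a = √[μ(2/r₂ − 1/a_t)] = 2693 m/s.
Δv₂ = v_c2 − v_a = 1393 m/s.
= 1.393 km/s.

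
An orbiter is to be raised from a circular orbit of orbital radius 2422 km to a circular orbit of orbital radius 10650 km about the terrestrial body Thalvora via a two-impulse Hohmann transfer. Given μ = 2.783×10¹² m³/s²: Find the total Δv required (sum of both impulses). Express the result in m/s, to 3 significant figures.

r₁ = 2422 km = 2.422×10⁶ m.
r₂ = 10650 km = 1.065×10⁷ m.
Transfer ellipse a_t = (r₁ + r₂)/2 = 6.536×10⁶ m.
At r₁: circular v_c1 = √(μ/r₁) = 1072 m/s; transfer-periapsis v_p = √[μ(2/r₁ − 1/a_t)] = 1368 m/s.
Δv₁ = v_p − v_c1 = 296.4 m/s.
At r₂: circular v_c2 = √(μ/r₂) = 511.2 m/s; transfer-apoapsis v_a = √[μ(2/r₂ − 1/a_t)] = 311.2 m/s.
Δv₂ = v_c2 − v_a = 200.0 m/s.
Total Δv = Δv₁ + Δv₂ = 496.4 m/s.

Δv_total ≈ 496 m/s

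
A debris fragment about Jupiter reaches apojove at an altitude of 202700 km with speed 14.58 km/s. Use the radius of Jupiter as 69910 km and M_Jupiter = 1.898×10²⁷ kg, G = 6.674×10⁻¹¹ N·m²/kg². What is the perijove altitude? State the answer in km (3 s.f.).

μ = GM = 6.674×10⁻¹¹ × 1.898×10²⁷ = 1.267×10¹⁷ m³/s².
r_a = 69910 + 202700 = 2.7261×10⁵ km = 2.726×10⁸ m.
Specific energy ε = v²/2 − μ/r = -3.584×10⁸ J/kg, so a = −μ/(2ε) = 1.767×10⁸ m.
The apsides satisfy r_p + r_a = 2a, so the perijove radius is 2a − r_a = 8.085×10⁷ m = 80851 km.
Perijove altitude = 80851 − 69910 = 10941 km.

perijove altitude ≈ 10900 km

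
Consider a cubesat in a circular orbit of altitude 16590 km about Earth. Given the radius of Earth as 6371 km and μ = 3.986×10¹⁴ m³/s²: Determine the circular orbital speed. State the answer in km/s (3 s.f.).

r = 6371 + 16590 = 22961 km = 2.2961×10⁷ m.
For a circular orbit v = √(μ/r) = √(3.986×10¹⁴ / 2.296×10⁷) = √(1.736×10⁷) = 4167 m/s.
That is 4.167 km/s.

v ≈ 4.17 km/s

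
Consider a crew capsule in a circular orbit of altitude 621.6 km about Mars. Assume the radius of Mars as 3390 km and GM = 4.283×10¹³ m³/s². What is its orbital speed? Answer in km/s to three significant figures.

v ≈ 3.27 km/s

r = 3390 + 621.6 = 4011.6 km = 4.0116×10⁶ m.
For a circular orbit v = √(μ/r) = √(4.283×10¹³ / 4.012×10⁶) = √(1.068×10⁷) = 3267 m/s.
That is 3.267 km/s.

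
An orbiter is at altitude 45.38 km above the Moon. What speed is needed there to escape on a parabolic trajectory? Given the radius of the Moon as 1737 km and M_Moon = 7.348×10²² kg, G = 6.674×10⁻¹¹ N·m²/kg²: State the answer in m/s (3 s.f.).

μ = GM = 6.674×10⁻¹¹ × 7.348×10²² = 4.904×10¹² m³/s².
r = 1737 + 45.38 = 1782.4 km = 1.7824×10⁶ m.
Escape speed v_esc = √(2μ/r) = √(2 × 4.904×10¹² / 1.782×10⁶) = √(5.503×10⁶) = 2346 m/s.

v_esc ≈ 2350 m/s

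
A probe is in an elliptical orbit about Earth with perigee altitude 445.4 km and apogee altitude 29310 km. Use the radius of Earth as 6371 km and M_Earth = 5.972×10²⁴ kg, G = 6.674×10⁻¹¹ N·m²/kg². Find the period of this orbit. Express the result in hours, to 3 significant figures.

T ≈ 8.56 hours

μ = GM = 6.674×10⁻¹¹ × 5.972×10²⁴ = 3.986×10¹⁴ m³/s².
r_p = 6371 + 445.4 = 6816.4 km = 6.8164×10⁶ m.
r_a = 6371 + 29310 = 35681 km = 3.5681×10⁷ m.
Semi-major axis a = (r_p + r_a)/2 = (6816.4 + 35681)/2 = 21249 km = 2.125×10⁷ m.
By Kepler's third law T = 2π√(a³/μ) = 2π × 4.906×10³ = 3.083×10⁴ s.
= 8.563 hours.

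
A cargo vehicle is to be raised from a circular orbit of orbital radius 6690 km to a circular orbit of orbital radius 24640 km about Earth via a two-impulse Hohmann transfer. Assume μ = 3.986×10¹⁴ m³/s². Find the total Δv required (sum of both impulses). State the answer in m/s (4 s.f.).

Δv_total ≈ 3356 m/s

r₁ = 6690 km = 6.690×10⁶ m.
r₂ = 24640 km = 2.464×10⁷ m.
Transfer ellipse a_t = (r₁ + r₂)/2 = 1.566×10⁷ m.
At r₁: circular v_c1 = √(μ/r₁) = 7719 m/s; transfer-perigee v_p = √[μ(2/r₁ − 1/a_t)] = 9681 m/s.
Δv₁ = v_p − v_c1 = 1962 m/s.
At r₂: circular v_c2 = √(μ/r₂) = 4022 m/s; transfer-apogee v_a = √[μ(2/r₂ − 1/a_t)] = 2628 m/s.
Δv₂ = v_c2 − v_a = 1394 m/s.
Total Δv = Δv₁ + Δv₂ = 3356 m/s.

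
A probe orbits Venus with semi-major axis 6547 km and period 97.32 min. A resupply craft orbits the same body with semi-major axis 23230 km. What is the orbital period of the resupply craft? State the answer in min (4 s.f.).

T₂ ≈ 650.4 min

Kepler's third law: T² ∝ a³, so T₂ = T₁ (a₂/a₁)^(3/2).
a₂/a₁ = 3.548, (a₂/a₁)^(3/2) = 6.684.
T₂ = 97.32 × 6.684 = 650.4 min.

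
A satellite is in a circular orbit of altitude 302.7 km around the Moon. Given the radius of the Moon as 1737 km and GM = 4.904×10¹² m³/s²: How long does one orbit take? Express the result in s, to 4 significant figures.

T ≈ 8265 s

r = 1737 + 302.7 = 2039.7 km = 2.0397×10⁶ m.
Kepler's third law: T = 2π√(r³/μ) = 2π√((2.040×10⁶)³ / 4.904×10¹²).
r³/μ = 1.730×10⁶ s², so T = 2π × 1.315×10³ = 8.265×10³ s.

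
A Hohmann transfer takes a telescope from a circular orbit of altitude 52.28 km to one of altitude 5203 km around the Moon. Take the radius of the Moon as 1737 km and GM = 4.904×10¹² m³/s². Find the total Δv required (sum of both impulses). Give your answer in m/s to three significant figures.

r₁ = 1737 + 52.28 = 1789.3 km = 1.7893×10⁶ m.
r₂ = 1737 + 5203 = 6940.0 km = 6.9400×10⁶ m.
Transfer ellipse a_t = (r₁ + r₂)/2 = 4.365×10⁶ m.
At r₁: circular v_c1 = √(μ/r₁) = 1656 m/s; transfer-perilune v_p = √[μ(2/r₁ − 1/a_t)] = 2088 m/s.
Δv₁ = v_p − v_c1 = 432.0 m/s.
At r₂: circular v_c2 = √(μ/r₂) = 840.6 m/s; transfer-apolune v_a = √[μ(2/r₂ − 1/a_t)] = 538.2 m/s.
Δv₂ = v_c2 − v_a = 302.4 m/s.
Total Δv = Δv₁ + Δv₂ = 734.4 m/s.

Δv_total ≈ 734 m/s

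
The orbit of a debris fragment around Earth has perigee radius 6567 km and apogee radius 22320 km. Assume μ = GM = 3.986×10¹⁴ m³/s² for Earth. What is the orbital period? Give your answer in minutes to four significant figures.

Semi-major axis a = (r_p + r_a)/2 = (6567.0 + 22320)/2 = 14444 km = 1.444×10⁷ m.
By Kepler's third law T = 2π√(a³/μ) = 2π × 2.749×10³ = 1.728×10⁴ s.
= 287.9 minutes.

T ≈ 287.9 minutes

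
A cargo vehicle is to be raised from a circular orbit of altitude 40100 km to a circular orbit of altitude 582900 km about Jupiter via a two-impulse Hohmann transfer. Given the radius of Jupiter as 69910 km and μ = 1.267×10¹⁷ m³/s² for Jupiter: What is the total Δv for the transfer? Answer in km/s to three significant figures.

r₁ = 69910 + 40100 = 110010 km = 1.1001×10⁸ m.
r₂ = 69910 + 582900 = 652810 km = 6.5281×10⁸ m.
Transfer ellipse a_t = (r₁ + r₂)/2 = 3.814×10⁸ m.
At r₁: circular v_c1 = √(μ/r₁) = 33940 m/s; transfer-perijove v_p = √[μ(2/r₁ − 1/a_t)] = 44400 m/s.
Δv₁ = v_p − v_c1 = 10460 m/s.
At r₂: circular v_c2 = √(μ/r₂) = 13930 m/s; transfer-apojove v_a = √[μ(2/r₂ − 1/a_t)] = 7482 m/s.
Δv₂ = v_c2 − v_a = 6449 m/s.
Total Δv = Δv₁ + Δv₂ = 16910 m/s = 16.91 km/s.

Δv_total ≈ 16.9 km/s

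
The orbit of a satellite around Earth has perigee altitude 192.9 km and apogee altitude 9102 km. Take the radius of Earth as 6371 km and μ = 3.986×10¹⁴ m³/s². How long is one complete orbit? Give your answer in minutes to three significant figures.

r_p = 6371 + 192.9 = 6563.9 km = 6.5639×10⁶ m.
r_a = 6371 + 9102 = 15473 km = 1.5473×10⁷ m.
Semi-major axis a = (r_p + r_a)/2 = (6563.9 + 15473)/2 = 11018 km = 1.102×10⁷ m.
By Kepler's third law T = 2π√(a³/μ) = 2π × 1.832×10³ = 1.151×10⁴ s.
= 191.8 minutes.

T ≈ 192 minutes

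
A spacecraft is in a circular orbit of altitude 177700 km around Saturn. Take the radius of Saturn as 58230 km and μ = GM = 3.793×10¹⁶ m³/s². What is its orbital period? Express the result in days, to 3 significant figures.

T ≈ 1.35 days

r = 58230 + 177700 = 235930 km = 2.3593×10⁸ m.
Kepler's third law: T = 2π√(r³/μ) = 2π√((2.359×10⁸)³ / 3.793×10¹⁶).
r³/μ = 3.462×10⁸ s², so T = 2π × 1.861×10⁴ = 1.169×10⁵ s.
Converting: 1.169×10⁵ s ÷ 86400 = 1.353 days.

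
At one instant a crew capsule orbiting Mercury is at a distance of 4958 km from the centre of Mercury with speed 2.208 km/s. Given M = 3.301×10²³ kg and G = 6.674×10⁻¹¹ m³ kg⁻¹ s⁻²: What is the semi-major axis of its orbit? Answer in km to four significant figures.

μ = GM = 6.674×10⁻¹¹ × 3.301×10²³ = 2.203×10¹³ m³/s².
r = 4.958×10⁶ m.
Specific orbital energy ε = v²/2 − μ/r = (2208)²/2 − 2.203×10¹³/4.958×10⁶ = -2.006×10⁶ J/kg.
Since ε = −μ/(2a), a = −μ/(2ε) = 5.492×10⁶ m = 5491.6 km.

a ≈ 5492 km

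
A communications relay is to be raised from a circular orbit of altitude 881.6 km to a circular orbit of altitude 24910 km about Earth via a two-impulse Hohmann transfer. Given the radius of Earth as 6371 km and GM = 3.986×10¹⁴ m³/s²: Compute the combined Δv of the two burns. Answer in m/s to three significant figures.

r₁ = 6371 + 881.6 = 7252.6 km = 7.2526×10⁶ m.
r₂ = 6371 + 24910 = 31281 km = 3.1281×10⁷ m.
Transfer ellipse a_t = (r₁ + r₂)/2 = 1.927×10⁷ m.
At r₁: circular v_c1 = √(μ/r₁) = 7413 m/s; transfer-perigee v_p = √[μ(2/r₁ − 1/a_t)] = 9446 m/s.
Δv₁ = v_p − v_c1 = 2033 m/s.
At r₂: circular v_c2 = √(μ/r₂) = 3570 m/s; transfer-apogee v_a = √[μ(2/r₂ − 1/a_t)] = 2190 m/s.
Δv₂ = v_c2 − v_a = 1380 m/s.
Total Δv = Δv₁ + Δv₂ = 3412 m/s.

Δv_total ≈ 3410 m/s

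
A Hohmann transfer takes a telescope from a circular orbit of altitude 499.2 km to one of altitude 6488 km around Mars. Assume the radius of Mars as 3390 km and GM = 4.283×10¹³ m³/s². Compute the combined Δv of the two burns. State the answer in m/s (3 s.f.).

r₁ = 3390 + 499.2 = 3889.2 km = 3.8892×10⁶ m.
r₂ = 3390 + 6488 = 9878.0 km = 9.8780×10⁶ m.
Transfer ellipse a_t = (r₁ + r₂)/2 = 6.884×10⁶ m.
At r₁: circular v_c1 = √(μ/r₁) = 3319 m/s; transfer-periapsis v_p = √[μ(2/r₁ − 1/a_t)] = 3975 m/s.
Δv₁ = v_p − v_c1 = 656.8 m/s.
At r₂: circular v_c2 = √(μ/r₂) = 2082 m/s; transfer-apoapsis v_a = √[μ(2/r₂ − 1/a_t)] = 1565 m/s.
Δv₂ = v_c2 − v_a = 517.1 m/s.
Total Δv = Δv₁ + Δv₂ = 1174 m/s.

Δv_total ≈ 1170 m/s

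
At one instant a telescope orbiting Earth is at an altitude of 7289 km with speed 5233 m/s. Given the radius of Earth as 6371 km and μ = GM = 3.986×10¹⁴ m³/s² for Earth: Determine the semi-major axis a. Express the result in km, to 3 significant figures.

r = 6371 + 7289 = 13660 km = 1.366×10⁷ m.
Vis-viva rearranged: 1/a = 2/r − v²/μ = 1.464×10⁻⁷ − 6.870×10⁻⁸ = 7.771×10⁻⁸ m⁻¹.
a = 1.287×10⁷ m = 12868 km.

a ≈ 12900 km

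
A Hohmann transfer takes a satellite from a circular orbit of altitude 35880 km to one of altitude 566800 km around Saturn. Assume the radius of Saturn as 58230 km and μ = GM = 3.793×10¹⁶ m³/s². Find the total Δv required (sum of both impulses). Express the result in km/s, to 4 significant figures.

r₁ = 58230 + 35880 = 94110 km = 9.4110×10⁷ m.
r₂ = 58230 + 566800 = 625030 km = 6.2503×10⁸ m.
Transfer ellipse a_t = (r₁ + r₂)/2 = 3.596×10⁸ m.
At r₁: circular v_c1 = √(μ/r₁) = 20080 m/s; transfer-perikrone v_p = √[μ(2/r₁ − 1/a_t)] = 26470 m/s.
Δv₁ = v_p − v_c1 = 6393 m/s.
At r₂: circular v_c2 = √(μ/r₂) = 7790 m/s; transfer-apokrone v_a = √[μ(2/r₂ − 1/a_t)] = 3985 m/s.
Δv₂ = v_c2 − v_a = 3805 m/s.
Total Δv = Δv₁ + Δv₂ = 10200 m/s = 10.20 km/s.

Δv_total ≈ 10.20 km/s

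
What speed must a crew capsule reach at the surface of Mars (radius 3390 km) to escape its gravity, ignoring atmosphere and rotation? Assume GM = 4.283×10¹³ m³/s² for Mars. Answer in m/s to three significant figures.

v_esc ≈ 5030 m/s

r = R = 3.390×10⁶ m.
Escape speed v_esc = √(2μ/r) = √(2 × 4.283×10¹³ / 3.390×10⁶) = √(2.527×10⁷) = 5027 m/s.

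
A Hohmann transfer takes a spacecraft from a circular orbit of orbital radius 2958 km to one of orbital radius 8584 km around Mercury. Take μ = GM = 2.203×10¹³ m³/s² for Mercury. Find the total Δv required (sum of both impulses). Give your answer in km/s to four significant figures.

Δv_total ≈ 1.054 km/s

r₁ = 2958 km = 2.958×10⁶ m.
r₂ = 8584 km = 8.584×10⁶ m.
Transfer ellipse a_t = (r₁ + r₂)/2 = 5.771×10⁶ m.
At r₁: circular v_c1 = √(μ/r₁) = 2729 m/s; transfer-periherm v_p = √[μ(2/r₁ − 1/a_t)] = 3328 m/s.
Δv₁ = v_p − v_c1 = 599.3 m/s.
At r₂: circular v_c2 = √(μ/r₂) = 1602 m/s; transfer-apoherm v_a = √[μ(2/r₂ − 1/a_t)] = 1147 m/s.
Δv₂ = v_c2 − v_a = 455.1 m/s.
Total Δv = Δv₁ + Δv₂ = 1054 m/s = 1.054 km/s.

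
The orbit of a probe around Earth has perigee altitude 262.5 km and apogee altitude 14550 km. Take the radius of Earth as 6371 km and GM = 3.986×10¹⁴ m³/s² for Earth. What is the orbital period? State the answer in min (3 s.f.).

T ≈ 268 min

r_p = 6371 + 262.5 = 6633.5 km = 6.6335×10⁶ m.
r_a = 6371 + 14550 = 20921 km = 2.0921×10⁷ m.
Semi-major axis a = (r_p + r_a)/2 = (6633.5 + 20921)/2 = 13777 km = 1.378×10⁷ m.
By Kepler's third law T = 2π√(a³/μ) = 2π × 2.561×10³ = 1.609×10⁴ s.
= 268.2 min.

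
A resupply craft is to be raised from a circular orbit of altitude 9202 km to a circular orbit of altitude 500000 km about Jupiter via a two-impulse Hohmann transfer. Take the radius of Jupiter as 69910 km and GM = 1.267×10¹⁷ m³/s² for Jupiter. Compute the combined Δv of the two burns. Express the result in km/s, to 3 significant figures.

Δv_total ≈ 20.6 km/s

r₁ = 69910 + 9202 = 79112 km = 7.9112×10⁷ m.
r₂ = 69910 + 500000 = 569910 km = 5.6991×10⁸ m.
Transfer ellipse a_t = (r₁ + r₂)/2 = 3.245×10⁸ m.
At r₁: circular v_c1 = √(μ/r₁) = 40020 m/s; transfer-perijove v_p = √[μ(2/r₁ − 1/a_t)] = 53030 m/s.
Δv₁ = v_p − v_c1 = 13020 m/s.
At r₂: circular v_c2 = √(μ/r₂) = 14910 m/s; transfer-apojove v_a = √[μ(2/r₂ − 1/a_t)] = 7362 m/s.
Δv₂ = v_c2 − v_a = 7548 m/s.
Total Δv = Δv₁ + Δv₂ = 20560 m/s = 20.56 km/s.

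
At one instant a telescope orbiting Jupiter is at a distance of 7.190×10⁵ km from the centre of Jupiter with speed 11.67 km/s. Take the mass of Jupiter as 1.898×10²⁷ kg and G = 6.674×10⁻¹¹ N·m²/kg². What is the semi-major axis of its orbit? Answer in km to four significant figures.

a ≈ 5.860×10⁵ km

μ = GM = 6.674×10⁻¹¹ × 1.898×10²⁷ = 1.267×10¹⁷ m³/s².
r = 7.190×10⁸ m.
Vis-viva rearranged: 1/a = 2/r − v²/μ = 2.782×10⁻⁹ − 1.075×10⁻⁹ = 1.707×10⁻⁹ m⁻¹.
a = 5.860×10⁸ m = 5.8599×10⁵ km.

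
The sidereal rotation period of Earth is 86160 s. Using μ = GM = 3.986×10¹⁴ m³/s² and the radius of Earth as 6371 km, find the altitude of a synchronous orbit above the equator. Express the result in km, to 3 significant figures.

h_sync ≈ 35800 km

A synchronous orbit has period T, so by Kepler's third law a = (μT²/4π²)^(1/3).
μT²/4π² = 3.986×10¹⁴ × (8.616×10⁴)² / 39.48 = 7.495×10²² m³.
a = 4.216×10⁷ m = 42163 km.
Altitude h = a − R = 42163 − 6371 = 35792 km.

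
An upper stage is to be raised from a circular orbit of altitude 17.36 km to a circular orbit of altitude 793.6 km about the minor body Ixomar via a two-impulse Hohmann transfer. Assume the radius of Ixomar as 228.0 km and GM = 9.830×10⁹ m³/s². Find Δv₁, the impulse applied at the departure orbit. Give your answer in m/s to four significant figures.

Δv ≈ 54.03 m/s

r₁ = 228.0 + 17.36 = 245.36 km = 2.4536×10⁵ m.
r₂ = 228.0 + 793.6 = 1021.6 km = 1.0216×10⁶ m.
Transfer ellipse a_t = (r₁ + r₂)/2 = 6.335×10⁵ m.
At r₁: circular v_c1 = √(μ/r₁) = 200.2 m/s; transfer-periapsis v_p = √[μ(2/r₁ − 1/a_t)] = 254.2 m/s.
Δv₁ = v_p − v_c1 = 54.03 m/s.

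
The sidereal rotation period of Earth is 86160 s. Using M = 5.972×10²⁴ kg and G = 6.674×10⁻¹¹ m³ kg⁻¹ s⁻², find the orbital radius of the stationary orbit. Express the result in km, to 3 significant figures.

μ = GM = 6.674×10⁻¹¹ × 5.972×10²⁴ = 3.986×10¹⁴ m³/s².
A synchronous orbit has period T, so by Kepler's third law a = (μT²/4π²)^(1/3).
μT²/4π² = 3.986×10¹⁴ × (8.616×10⁴)² / 39.48 = 7.495×10²² m³.
a = 4.216×10⁷ m = 42162 km.

r_sync ≈ 42200 km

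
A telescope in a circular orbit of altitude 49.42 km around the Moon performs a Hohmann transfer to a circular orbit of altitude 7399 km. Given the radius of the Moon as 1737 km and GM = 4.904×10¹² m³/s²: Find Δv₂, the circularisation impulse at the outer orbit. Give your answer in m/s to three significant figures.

r₁ = 1737 + 49.42 = 1786.4 km = 1.7864×10⁶ m.
r₂ = 1737 + 7399 = 9136.0 km = 9.1360×10⁶ m.
Transfer ellipse a_t = (r₁ + r₂)/2 = 5.461×10⁶ m.
At r₁: circular v_c1 = √(μ/r₁) = 1657 m/s; transfer-perilune v_p = √[μ(2/r₁ − 1/a_t)] = 2143 m/s.
At r₂: circular v_c2 = √(μ/r₂) = 732.7 m/s; transfer-apolune v_a = √[μ(2/r₂ − 1/a_t)] = 419.0 m/s.
Δv₂ = v_c2 − v_a = 313.6 m/s.

Δv ≈ 314 m/s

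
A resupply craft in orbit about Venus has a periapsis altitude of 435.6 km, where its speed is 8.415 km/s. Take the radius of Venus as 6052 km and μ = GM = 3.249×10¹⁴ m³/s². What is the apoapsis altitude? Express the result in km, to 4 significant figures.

apoapsis altitude ≈ 9602 km

r_p = 6052 + 435.6 = 6487.6 km = 6.488×10⁶ m.
Specific energy ε = v²/2 − μ/r = -1.467×10⁷ J/kg, so a = −μ/(2ε) = 1.107×10⁷ m.
The apsides satisfy r_p + r_a = 2a, so the apoapsis radius is 2a − r_p = 1.565×10⁷ m = 15654 km.
Apoapsis altitude = 15654 − 6052 = 9601.5 km.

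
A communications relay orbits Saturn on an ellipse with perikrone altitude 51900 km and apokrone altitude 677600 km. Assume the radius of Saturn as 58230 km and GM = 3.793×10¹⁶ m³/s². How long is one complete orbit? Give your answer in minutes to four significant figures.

r_p = 58230 + 51900 = 110130 km = 1.1013×10⁸ m.
r_a = 58230 + 677600 = 735830 km = 7.3583×10⁸ m.
Semi-major axis a = (r_p + r_a)/2 = (1.1013×10⁵ + 7.3583×10⁵)/2 = 4.2298×10⁵ km = 4.230×10⁸ m.
By Kepler's third law T = 2π√(a³/μ) = 2π × 4.467×10⁴ = 2.807×10⁵ s.
= 4678 minutes.

T ≈ 4678 minutes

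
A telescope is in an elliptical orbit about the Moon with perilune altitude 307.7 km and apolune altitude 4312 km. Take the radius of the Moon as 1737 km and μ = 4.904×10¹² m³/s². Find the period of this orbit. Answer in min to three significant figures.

T ≈ 385 min

r_p = 1737 + 307.7 = 2044.7 km = 2.0447×10⁶ m.
r_a = 1737 + 4312 = 6049.0 km = 6.0490×10⁶ m.
Semi-major axis a = (r_p + r_a)/2 = (2044.7 + 6049.0)/2 = 4046.8 km = 4.047×10⁶ m.
By Kepler's third law T = 2π√(a³/μ) = 2π × 3.676×10³ = 2.310×10⁴ s.
= 385.0 min.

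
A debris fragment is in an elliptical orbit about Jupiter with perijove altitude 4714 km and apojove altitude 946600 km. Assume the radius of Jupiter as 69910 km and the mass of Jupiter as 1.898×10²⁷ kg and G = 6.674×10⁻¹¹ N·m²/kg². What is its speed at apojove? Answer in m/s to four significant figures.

v ≈ 4129 m/s

μ = GM = 6.674×10⁻¹¹ × 1.898×10²⁷ = 1.267×10¹⁷ m³/s².
r_p = 69910 + 4714 = 74624 km = 7.4624×10⁷ m.
r_a = 69910 + 946600 = 1016500 km = 1.0165×10⁹ m.
Semi-major axis a = (r_p + r_a)/2 = 5.4557×10⁵ km = 5.456×10⁸ m.
Vis-viva: v² = μ(2/r − 1/a) = 1.267×10¹⁷ × (1.968×10⁻⁹ − 1.833×10⁻⁹) = 1.705×10⁷ m²/s².
v = 4129 m/s.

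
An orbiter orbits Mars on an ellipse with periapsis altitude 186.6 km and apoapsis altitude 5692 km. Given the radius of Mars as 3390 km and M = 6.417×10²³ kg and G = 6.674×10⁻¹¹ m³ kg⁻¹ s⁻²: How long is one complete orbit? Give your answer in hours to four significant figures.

T ≈ 4.247 hours

μ = GM = 6.674×10⁻¹¹ × 6.417×10²³ = 4.283×10¹³ m³/s².
r_p = 3390 + 186.6 = 3576.6 km = 3.5766×10⁶ m.
r_a = 3390 + 5692 = 9082.0 km = 9.0820×10⁶ m.
Semi-major axis a = (r_p + r_a)/2 = (3576.6 + 9082.0)/2 = 6329.3 km = 6.329×10⁶ m.
By Kepler's third law T = 2π√(a³/μ) = 2π × 2.433×10³ = 1.529×10⁴ s.
= 4.247 hours.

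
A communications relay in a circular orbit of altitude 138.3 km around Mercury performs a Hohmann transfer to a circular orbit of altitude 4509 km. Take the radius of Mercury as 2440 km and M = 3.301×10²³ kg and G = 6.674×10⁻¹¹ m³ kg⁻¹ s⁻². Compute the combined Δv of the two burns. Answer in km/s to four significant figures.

μ = GM = 6.674×10⁻¹¹ × 3.301×10²³ = 2.203×10¹³ m³/s².
r₁ = 2440 + 138.3 = 2578.3 km = 2.5783×10⁶ m.
r₂ = 2440 + 4509 = 6949.0 km = 6.9490×10⁶ m.
Transfer ellipse a_t = (r₁ + r₂)/2 = 4.764×10⁶ m.
At r₁: circular v_c1 = √(μ/r₁) = 2923 m/s; transfer-periherm v_p = √[μ(2/r₁ − 1/a_t)] = 3531 m/s.
Δv₁ = v_p − v_c1 = 607.4 m/s.
At r₂: circular v_c2 = √(μ/r₂) = 1781 m/s; transfer-apoherm v_a = √[μ(2/r₂ − 1/a_t)] = 1310 m/s.
Δv₂ = v_c2 − v_a = 470.6 m/s.
Total Δv = Δv₁ + Δv₂ = 1078 m/s = 1.078 km/s.

Δv_total ≈ 1.078 km/s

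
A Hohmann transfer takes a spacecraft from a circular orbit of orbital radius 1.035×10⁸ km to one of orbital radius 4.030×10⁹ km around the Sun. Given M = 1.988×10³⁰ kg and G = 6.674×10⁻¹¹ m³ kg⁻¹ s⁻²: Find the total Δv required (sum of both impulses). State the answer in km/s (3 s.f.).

μ = GM = 6.674×10⁻¹¹ × 1.988×10³⁰ = 1.327×10²⁰ m³/s².
r₁ = 1.035×10⁸ km = 1.035×10¹¹ m.
r₂ = 4.030×10⁹ km = 4.030×10¹² m.
Transfer ellipse a_t = (r₁ + r₂)/2 = 2.067×10¹² m.
At r₁: circular v_c1 = √(μ/r₁) = 35800 m/s; transfer-perihelion v_p = √[μ(2/r₁ − 1/a_t)] = 50000 m/s.
Δv₁ = v_p − v_c1 = 14190 m/s.
At r₂: circular v_c2 = √(μ/r₂) = 5738 m/s; transfer-aphelion v_a = √[μ(2/r₂ − 1/a_t)] = 1284 m/s.
Δv₂ = v_c2 − v_a = 4454 m/s.
Total Δv = Δv₁ + Δv₂ = 18650 m/s = 18.65 km/s.

Δv_total ≈ 18.6 km/s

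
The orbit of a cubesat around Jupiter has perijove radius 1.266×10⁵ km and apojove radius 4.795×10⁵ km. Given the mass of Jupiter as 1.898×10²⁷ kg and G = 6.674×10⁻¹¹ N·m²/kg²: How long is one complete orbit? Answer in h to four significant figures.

μ = GM = 6.674×10⁻¹¹ × 1.898×10²⁷ = 1.267×10¹⁷ m³/s².
Semi-major axis a = (r_p + r_a)/2 = (1.2660×10⁵ + 4.7950×10⁵)/2 = 3.0305×10⁵ km = 3.030×10⁸ m.
By Kepler's third law T = 2π√(a³/μ) = 2π × 1.482×10⁴ = 9.313×10⁴ s.
= 25.87 h.

T ≈ 25.87 h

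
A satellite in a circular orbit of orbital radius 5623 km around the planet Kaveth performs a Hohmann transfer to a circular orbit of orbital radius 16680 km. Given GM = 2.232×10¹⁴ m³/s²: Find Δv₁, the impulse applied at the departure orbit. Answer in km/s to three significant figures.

Δv ≈ 1.41 km/s

r₁ = 5623 km = 5.623×10⁶ m.
r₂ = 16680 km = 1.668×10⁷ m.
Transfer ellipse a_t = (r₁ + r₂)/2 = 1.115×10⁷ m.
At r₁: circular v_c1 = √(μ/r₁) = 6300 m/s; transfer-periapsis v_p = √[μ(2/r₁ − 1/a_t)] = 7705 m/s.
Δv₁ = v_p − v_c1 = 1405 m/s.
= 1.405 km/s.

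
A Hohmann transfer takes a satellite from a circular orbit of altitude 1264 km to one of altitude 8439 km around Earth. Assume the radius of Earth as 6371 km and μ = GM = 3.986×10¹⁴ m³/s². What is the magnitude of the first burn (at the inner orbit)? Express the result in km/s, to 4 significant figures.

Δv ≈ 1.075 km/s

r₁ = 6371 + 1264 = 7635.0 km = 7.6350×10⁶ m.
r₂ = 6371 + 8439 = 14810 km = 1.4810×10⁷ m.
Transfer ellipse a_t = (r₁ + r₂)/2 = 1.122×10⁷ m.
At r₁: circular v_c1 = √(μ/r₁) = 7225 m/s; transfer-perigee v_p = √[μ(2/r₁ − 1/a_t)] = 8300 m/s.
Δv₁ = v_p − v_c1 = 1075 m/s.
= 1.075 km/s.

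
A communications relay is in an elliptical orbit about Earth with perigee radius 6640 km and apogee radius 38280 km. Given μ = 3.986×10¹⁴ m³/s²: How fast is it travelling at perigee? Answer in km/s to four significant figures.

v ≈ 10.11 km/s

Semi-major axis a = (r_p + r_a)/2 = 22460 km = 2.246×10⁷ m.
Vis-viva: v² = μ(2/r − 1/a) = 3.986×10¹⁴ × (3.012×10⁻⁷ − 4.452×10⁻⁸) = 1.023×10⁸ m²/s².
v = 10110 m/s = 10.11 km/s.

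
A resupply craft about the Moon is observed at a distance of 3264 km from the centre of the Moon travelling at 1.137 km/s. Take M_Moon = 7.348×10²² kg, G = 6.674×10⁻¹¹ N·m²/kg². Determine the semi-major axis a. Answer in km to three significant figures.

μ = GM = 6.674×10⁻¹¹ × 7.348×10²² = 4.904×10¹² m³/s².
r = 3.264×10⁶ m.
Specific orbital energy ε = v²/2 − μ/r = (1137)²/2 − 4.904×10¹²/3.264×10⁶ = -8.561×10⁵ J/kg.
Since ε = −μ/(2a), a = −μ/(2ε) = 2.864×10⁶ m = 2864.2 km.

a ≈ 2860 km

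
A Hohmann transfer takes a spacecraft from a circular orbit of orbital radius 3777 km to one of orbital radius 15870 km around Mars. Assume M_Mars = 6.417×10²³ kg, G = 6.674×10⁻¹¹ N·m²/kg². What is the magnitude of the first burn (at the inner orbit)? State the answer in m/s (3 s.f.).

μ = GM = 6.674×10⁻¹¹ × 6.417×10²³ = 4.283×10¹³ m³/s².
r₁ = 3777 km = 3.777×10⁶ m.
r₂ = 15870 km = 1.587×10⁷ m.
Transfer ellipse a_t = (r₁ + r₂)/2 = 9.824×10⁶ m.
At r₁: circular v_c1 = √(μ/r₁) = 3367 m/s; transfer-periapsis v_p = √[μ(2/r₁ − 1/a_t)] = 4280 m/s.
Δv₁ = v_p − v_c1 = 912.6 m/s.

Δv ≈ 913 m/s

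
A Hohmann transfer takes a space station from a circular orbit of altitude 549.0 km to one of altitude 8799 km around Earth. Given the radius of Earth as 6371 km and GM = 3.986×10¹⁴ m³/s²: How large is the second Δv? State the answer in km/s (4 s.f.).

Δv ≈ 1.069 km/s

r₁ = 6371 + 549.0 = 6920.0 km = 6.9200×10⁶ m.
r₂ = 6371 + 8799 = 15170 km = 1.5170×10⁷ m.
Transfer ellipse a_t = (r₁ + r₂)/2 = 1.104×10⁷ m.
At r₁: circular v_c1 = √(μ/r₁) = 7590 m/s; transfer-perigee v_p = √[μ(2/r₁ − 1/a_t)] = 8895 m/s.
At r₂: circular v_c2 = √(μ/r₂) = 5126 m/s; transfer-apogee v_a = √[μ(2/r₂ − 1/a_t)] = 4057 m/s.
Δv₂ = v_c2 − v_a = 1069 m/s.
= 1.069 km/s.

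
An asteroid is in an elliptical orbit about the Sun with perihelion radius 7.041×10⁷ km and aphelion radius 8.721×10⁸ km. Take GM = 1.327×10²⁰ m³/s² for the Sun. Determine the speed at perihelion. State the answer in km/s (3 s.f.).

Semi-major axis a = (r_p + r_a)/2 = 4.7126×10⁸ km = 4.713×10¹¹ m.
Vis-viva: v² = μ(2/r − 1/a) = 1.327×10²⁰ × (2.841×10⁻¹¹ − 2.122×10⁻¹²) = 3.488×10⁹ m²/s².
v = 59060 m/s = 59.06 km/s.

v ≈ 59.1 km/s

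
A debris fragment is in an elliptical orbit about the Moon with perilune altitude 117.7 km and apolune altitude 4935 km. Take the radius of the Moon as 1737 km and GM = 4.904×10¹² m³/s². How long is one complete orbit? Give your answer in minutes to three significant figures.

T ≈ 416 minutes

r_p = 1737 + 117.7 = 1854.7 km = 1.8547×10⁶ m.
r_a = 1737 + 4935 = 6672.0 km = 6.6720×10⁶ m.
Semi-major axis a = (r_p + r_a)/2 = (1854.7 + 6672.0)/2 = 4263.4 km = 4.263×10⁶ m.
By Kepler's third law T = 2π√(a³/μ) = 2π × 3.975×10³ = 2.498×10⁴ s.
= 416.3 minutes.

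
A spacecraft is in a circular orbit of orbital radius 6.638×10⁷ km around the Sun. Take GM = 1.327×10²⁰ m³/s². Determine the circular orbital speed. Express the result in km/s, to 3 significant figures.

r = 6.638×10⁷ km = 6.638×10¹⁰ m.
For a circular orbit v = √(μ/r) = √(1.327×10²⁰ / 6.638×10¹⁰) = √(1.999×10⁹) = 44710 m/s.
That is 44.71 km/s.

v ≈ 44.7 km/s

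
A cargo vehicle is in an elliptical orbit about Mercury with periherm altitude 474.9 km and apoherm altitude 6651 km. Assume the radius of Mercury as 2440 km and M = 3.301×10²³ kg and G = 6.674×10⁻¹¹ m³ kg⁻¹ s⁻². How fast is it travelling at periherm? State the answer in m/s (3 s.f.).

v ≈ 3380 m/s

μ = GM = 6.674×10⁻¹¹ × 3.301×10²³ = 2.203×10¹³ m³/s².
r_p = 2440 + 474.9 = 2914.9 km = 2.9149×10⁶ m.
r_a = 2440 + 6651 = 9091.0 km = 9.0910×10⁶ m.
Semi-major axis a = (r_p + r_a)/2 = 6002.9 km = 6.003×10⁶ m.
Vis-viva: v² = μ(2/r − 1/a) = 2.203×10¹³ × (6.861×10⁻⁷ − 1.666×10⁻⁷) = 1.145×10⁷ m²/s².
v = 3383 m/s.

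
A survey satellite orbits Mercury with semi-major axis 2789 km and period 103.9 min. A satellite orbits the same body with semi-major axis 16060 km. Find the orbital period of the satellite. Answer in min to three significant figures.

T₂ ≈ 1440 min

Kepler's third law: T² ∝ a³, so T₂ = T₁ (a₂/a₁)^(3/2).
a₂/a₁ = 5.758, (a₂/a₁)^(3/2) = 13.82.
T₂ = 103.9 × 13.82 = 1436 min.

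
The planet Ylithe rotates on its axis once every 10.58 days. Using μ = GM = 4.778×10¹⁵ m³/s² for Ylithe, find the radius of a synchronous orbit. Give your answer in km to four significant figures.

r_sync ≈ 4.659×10⁵ km

T = 10.58 days = 9.141×10⁵ s.
A synchronous orbit has period T, so by Kepler's third law a = (μT²/4π²)^(1/3).
μT²/4π² = 4.778×10¹⁵ × (9.141×10⁵)² / 39.48 = 1.011×10²⁶ m³.
a = 4.659×10⁸ m = 4.6590×10⁵ km.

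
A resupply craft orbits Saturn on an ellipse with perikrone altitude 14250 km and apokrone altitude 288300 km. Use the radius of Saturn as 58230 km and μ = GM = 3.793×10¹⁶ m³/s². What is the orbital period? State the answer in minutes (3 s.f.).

T ≈ 1630 minutes

r_p = 58230 + 14250 = 72480 km = 7.2480×10⁷ m.
r_a = 58230 + 288300 = 346530 km = 3.4653×10⁸ m.
Semi-major axis a = (r_p + r_a)/2 = (72480 + 3.4653×10⁵)/2 = 2.0950×10⁵ km = 2.095×10⁸ m.
By Kepler's third law T = 2π√(a³/μ) = 2π × 1.557×10⁴ = 9.783×10⁴ s.
= 1631 minutes.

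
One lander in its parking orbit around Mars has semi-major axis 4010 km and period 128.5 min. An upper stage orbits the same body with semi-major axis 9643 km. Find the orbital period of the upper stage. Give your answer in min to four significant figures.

Kepler's third law: T² ∝ a³, so T₂ = T₁ (a₂/a₁)^(3/2).
a₂/a₁ = 2.405, (a₂/a₁)^(3/2) = 3.729.
T₂ = 128.5 × 3.729 = 479.2 min.

T₂ ≈ 479.2 min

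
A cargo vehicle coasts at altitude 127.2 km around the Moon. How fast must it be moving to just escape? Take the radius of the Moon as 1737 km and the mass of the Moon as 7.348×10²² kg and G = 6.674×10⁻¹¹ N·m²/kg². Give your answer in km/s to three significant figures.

μ = GM = 6.674×10⁻¹¹ × 7.348×10²² = 4.904×10¹² m³/s².
r = 1737 + 127.2 = 1864.2 km = 1.8642×10⁶ m.
Escape speed v_esc = √(2μ/r) = √(2 × 4.904×10¹² / 1.864×10⁶) = √(5.261×10⁶) = 2294 m/s.
= 2.294 km/s.

v_esc ≈ 2.29 km/s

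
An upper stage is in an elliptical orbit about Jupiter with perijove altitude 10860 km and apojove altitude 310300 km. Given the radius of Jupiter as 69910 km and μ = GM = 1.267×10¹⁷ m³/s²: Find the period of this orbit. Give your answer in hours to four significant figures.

r_p = 69910 + 10860 = 80770 km = 8.0770×10⁷ m.
r_a = 69910 + 310300 = 380210 km = 3.8021×10⁸ m.
Semi-major axis a = (r_p + r_a)/2 = (80770 + 3.8021×10⁵)/2 = 2.3049×10⁵ km = 2.305×10⁸ m.
By Kepler's third law T = 2π√(a³/μ) = 2π × 9.831×10³ = 6.177×10⁴ s.
= 17.16 hours.

T ≈ 17.16 hours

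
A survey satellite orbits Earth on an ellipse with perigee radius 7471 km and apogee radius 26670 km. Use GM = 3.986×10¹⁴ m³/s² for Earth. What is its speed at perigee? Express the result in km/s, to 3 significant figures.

Semi-major axis a = (r_p + r_a)/2 = 17070 km = 1.707×10⁷ m.
Vis-viva: v² = μ(2/r − 1/a) = 3.986×10¹⁴ × (2.677×10⁻⁷ − 5.858×10⁻⁸) = 8.336×10⁷ m²/s².
v = 9130 m/s = 9.130 km/s.

v ≈ 9.13 km/s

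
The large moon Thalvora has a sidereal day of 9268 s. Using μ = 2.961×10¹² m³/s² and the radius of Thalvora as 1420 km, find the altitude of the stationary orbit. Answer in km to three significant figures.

h_sync ≈ 441 km

A synchronous orbit has period T, so by Kepler's third law a = (μT²/4π²)^(1/3).
μT²/4π² = 2.961×10¹² × (9.268×10³)² / 39.48 = 6.442×10¹⁸ m³.
a = 1.861×10⁶ m = 1860.7 km.
Altitude h = a − R = 1860.7 − 1420 = 440.73 km.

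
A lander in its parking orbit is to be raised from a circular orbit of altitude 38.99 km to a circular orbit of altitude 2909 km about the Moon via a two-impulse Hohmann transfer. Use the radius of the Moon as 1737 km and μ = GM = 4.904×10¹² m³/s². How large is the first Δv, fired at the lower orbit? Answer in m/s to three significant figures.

Δv ≈ 337 m/s

r₁ = 1737 + 38.99 = 1776.0 km = 1.7760×10⁶ m.
r₂ = 1737 + 2909 = 4646.0 km = 4.6460×10⁶ m.
Transfer ellipse a_t = (r₁ + r₂)/2 = 3.211×10⁶ m.
At r₁: circular v_c1 = √(μ/r₁) = 1662 m/s; transfer-perilune v_p = √[μ(2/r₁ − 1/a_t)] = 1999 m/s.
Δv₁ = v_p − v_c1 = 337.1 m/s.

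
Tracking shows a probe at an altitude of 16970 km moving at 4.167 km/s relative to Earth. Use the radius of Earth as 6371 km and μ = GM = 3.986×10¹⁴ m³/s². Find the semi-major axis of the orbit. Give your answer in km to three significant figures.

r = 6371 + 16970 = 23341 km = 2.334×10⁷ m.
Vis-viva rearranged: 1/a = 2/r − v²/μ = 8.569×10⁻⁸ − 4.356×10⁻⁸ = 4.212×10⁻⁸ m⁻¹.
a = 2.374×10⁷ m = 23739 km.

a ≈ 23700 km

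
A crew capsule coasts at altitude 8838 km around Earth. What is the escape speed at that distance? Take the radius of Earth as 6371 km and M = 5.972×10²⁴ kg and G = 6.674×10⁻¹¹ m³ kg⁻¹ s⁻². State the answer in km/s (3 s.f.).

μ = GM = 6.674×10⁻¹¹ × 5.972×10²⁴ = 3.986×10¹⁴ m³/s².
r = 6371 + 8838 = 15209 km = 1.5209×10⁷ m.
Escape speed v_esc = √(2μ/r) = √(2 × 3.986×10¹⁴ / 1.521×10⁷) = √(5.241×10⁷) = 7240 m/s.
= 7.240 km/s.

v_esc ≈ 7.24 km/s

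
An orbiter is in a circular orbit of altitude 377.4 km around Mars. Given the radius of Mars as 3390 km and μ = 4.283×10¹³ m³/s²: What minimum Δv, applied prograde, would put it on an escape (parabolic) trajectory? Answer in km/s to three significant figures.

r = 3390 + 377.4 = 3767.4 km = 3.7674×10⁶ m.
Circular speed v_c = √(μ/r) = 3372 m/s.
Escape speed v_esc = √(2μ/r) = √2 × v_c = 4768 m/s.
Δv = v_esc − v_c = 1397 m/s = 1.397 km/s.

Δv ≈ 1.40 km/s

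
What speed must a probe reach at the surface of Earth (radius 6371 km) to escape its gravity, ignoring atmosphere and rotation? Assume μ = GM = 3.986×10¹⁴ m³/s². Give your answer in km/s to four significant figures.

r = R = 6.371×10⁶ m.
Escape speed v_esc = √(2μ/r) = √(2 × 3.986×10¹⁴ / 6.371×10⁶) = √(1.251×10⁸) = 11190 m/s.
= 11.19 km/s.

v_esc ≈ 11.19 km/s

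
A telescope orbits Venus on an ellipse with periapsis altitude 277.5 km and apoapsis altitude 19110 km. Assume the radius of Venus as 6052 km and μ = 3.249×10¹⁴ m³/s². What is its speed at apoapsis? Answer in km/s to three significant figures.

r_p = 6052 + 277.5 = 6329.5 km = 6.3295×10⁶ m.
r_a = 6052 + 19110 = 25162 km = 2.5162×10⁷ m.
Semi-major axis a = (r_p + r_a)/2 = 15746 km = 1.575×10⁷ m.
Vis-viva: v² = μ(2/r − 1/a) = 3.249×10¹⁴ × (7.948×10⁻⁸ − 6.351×10⁻⁸) = 5.191×10⁶ m²/s².
v = 2278 m/s = 2.278 km/s.

v ≈ 2.28 km/s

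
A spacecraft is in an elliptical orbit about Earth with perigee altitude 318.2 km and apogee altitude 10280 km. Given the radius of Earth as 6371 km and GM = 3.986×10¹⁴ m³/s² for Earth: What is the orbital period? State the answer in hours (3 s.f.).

T ≈ 3.49 hours

r_p = 6371 + 318.2 = 6689.2 km = 6.6892×10⁶ m.
r_a = 6371 + 10280 = 16651 km = 1.6651×10⁷ m.
Semi-major axis a = (r_p + r_a)/2 = (6689.2 + 16651)/2 = 11670 km = 1.167×10⁷ m.
By Kepler's third law T = 2π√(a³/μ) = 2π × 1.997×10³ = 1.255×10⁴ s.
= 3.485 hours.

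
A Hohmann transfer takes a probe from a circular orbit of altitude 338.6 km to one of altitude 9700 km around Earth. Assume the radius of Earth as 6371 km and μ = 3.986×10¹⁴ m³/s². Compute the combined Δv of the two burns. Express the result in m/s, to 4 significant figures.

r₁ = 6371 + 338.6 = 6709.6 km = 6.7096×10⁶ m.
r₂ = 6371 + 9700 = 16071 km = 1.6071×10⁷ m.
Transfer ellipse a_t = (r₁ + r₂)/2 = 1.139×10⁷ m.
At r₁: circular v_c1 = √(μ/r₁) = 7708 m/s; transfer-perigee v_p = √[μ(2/r₁ − 1/a_t)] = 9155 m/s.
Δv₁ = v_p − v_c1 = 1448 m/s.
At r₂: circular v_c2 = √(μ/r₂) = 4980 m/s; transfer-apogee v_a = √[μ(2/r₂ − 1/a_t)] = 3822 m/s.
Δv₂ = v_c2 − v_a = 1158 m/s.
Total Δv = Δv₁ + Δv₂ = 2606 m/s.

Δv_total ≈ 2606 m/s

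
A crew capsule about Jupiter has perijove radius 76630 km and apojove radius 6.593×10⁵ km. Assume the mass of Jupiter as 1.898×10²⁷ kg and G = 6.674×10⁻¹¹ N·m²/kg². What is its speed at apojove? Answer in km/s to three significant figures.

μ = GM = 6.674×10⁻¹¹ × 1.898×10²⁷ = 1.267×10¹⁷ m³/s².
Semi-major axis a = (r_p + r_a)/2 = 3.6796×10⁵ km = 3.680×10⁸ m.
Vis-viva: v² = μ(2/r − 1/a) = 1.267×10¹⁷ × (3.034×10⁻⁹ − 2.718×10⁻⁹) = 4.001×10⁷ m²/s².
v = 6326 m/s = 6.326 km/s.

v ≈ 6.33 km/s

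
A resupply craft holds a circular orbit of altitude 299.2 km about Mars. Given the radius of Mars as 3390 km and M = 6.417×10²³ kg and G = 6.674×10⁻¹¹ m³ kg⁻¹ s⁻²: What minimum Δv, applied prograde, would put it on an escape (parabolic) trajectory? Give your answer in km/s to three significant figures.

Δv ≈ 1.41 km/s

μ = GM = 6.674×10⁻¹¹ × 6.417×10²³ = 4.283×10¹³ m³/s².
r = 3390 + 299.2 = 3689.2 km = 3.6892×10⁶ m.
Circular speed v_c = √(μ/r) = 3407 m/s.
Escape speed v_esc = √(2μ/r) = √2 × v_c = 4818 m/s.
Δv = v_esc − v_c = 1411 m/s = 1.411 km/s.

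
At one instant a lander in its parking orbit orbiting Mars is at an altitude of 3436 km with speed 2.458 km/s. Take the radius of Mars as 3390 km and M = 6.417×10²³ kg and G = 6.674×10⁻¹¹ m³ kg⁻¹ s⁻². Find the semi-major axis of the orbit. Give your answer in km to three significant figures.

a ≈ 6580 km

μ = GM = 6.674×10⁻¹¹ × 6.417×10²³ = 4.283×10¹³ m³/s².
r = 3390 + 3436 = 6826.0 km = 6.826×10⁶ m.
Specific orbital energy ε = v²/2 − μ/r = (2458)²/2 − 4.283×10¹³/6.826×10⁶ = -3.253×10⁶ J/kg.
Since ε = −μ/(2a), a = −μ/(2ε) = 6.582×10⁶ m = 6582.2 km.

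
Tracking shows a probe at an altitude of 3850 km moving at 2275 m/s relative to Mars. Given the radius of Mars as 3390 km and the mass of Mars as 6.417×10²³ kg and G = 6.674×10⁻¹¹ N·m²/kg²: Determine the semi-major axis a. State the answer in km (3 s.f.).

a ≈ 6440 km

μ = GM = 6.674×10⁻¹¹ × 6.417×10²³ = 4.283×10¹³ m³/s².
r = 3390 + 3850 = 7240.0 km = 7.240×10⁶ m.
Specific orbital energy ε = v²/2 − μ/r = (2275)²/2 − 4.283×10¹³/7.240×10⁶ = -3.328×10⁶ J/kg.
Since ε = −μ/(2a), a = −μ/(2ε) = 6.435×10⁶ m = 6435.3 km.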